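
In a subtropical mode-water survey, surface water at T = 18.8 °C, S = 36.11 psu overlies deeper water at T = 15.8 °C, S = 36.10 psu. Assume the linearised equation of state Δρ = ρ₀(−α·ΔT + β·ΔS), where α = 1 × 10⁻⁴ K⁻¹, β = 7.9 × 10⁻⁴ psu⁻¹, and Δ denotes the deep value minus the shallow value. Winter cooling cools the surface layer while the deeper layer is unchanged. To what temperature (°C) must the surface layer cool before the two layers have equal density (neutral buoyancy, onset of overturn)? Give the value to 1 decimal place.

15.9 °C

Neutral buoyancy requires Δρ = 0, i.e. −α(T_deep − T_surf′) + β(S_deep − S_surf) = 0.
T_surf′ = T_deep − (β/α)·ΔS = 15.8 − (7.9 × 10⁻⁴/1 × 10⁻⁴)·(-0.01) = 15.879 °C.
Cooling required: 18.8 − (15.879) = 2.921 °C.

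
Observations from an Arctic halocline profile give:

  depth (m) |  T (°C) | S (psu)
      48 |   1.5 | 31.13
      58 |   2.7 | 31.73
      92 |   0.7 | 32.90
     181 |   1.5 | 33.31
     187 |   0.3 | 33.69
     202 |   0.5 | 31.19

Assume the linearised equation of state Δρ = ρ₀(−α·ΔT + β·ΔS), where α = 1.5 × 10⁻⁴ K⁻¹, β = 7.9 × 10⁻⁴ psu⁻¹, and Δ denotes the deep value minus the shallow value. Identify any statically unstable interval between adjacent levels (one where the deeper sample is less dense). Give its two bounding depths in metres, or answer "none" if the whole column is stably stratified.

187–202 m

Evaluate Δρ/ρ₀ = −αΔT + βΔS across each adjacent pair:
  48–58 m: −αΔT+βΔS = −(1.5 × 10⁻⁴)(+1.2)+(7.9 × 10⁻⁴)(+0.60) = 2.9 × 10⁻⁴ → stable
  58–92 m: −αΔT+βΔS = −(1.5 × 10⁻⁴)(-2.0)+(7.9 × 10⁻⁴)(+1.17) = 1.2 × 10⁻³ → stable
  92–181 m: −αΔT+βΔS = −(1.5 × 10⁻⁴)(+0.8)+(7.9 × 10⁻⁴)(+0.41) = 2.0 × 10⁻⁴ → stable
  181–187 m: −αΔT+βΔS = −(1.5 × 10⁻⁴)(-1.2)+(7.9 × 10⁻⁴)(+0.38) = 4.8 × 10⁻⁴ → stable
  187–202 m: −αΔT+βΔS = −(1.5 × 10⁻⁴)(+0.2)+(7.9 × 10⁻⁴)(-2.50) = -2.0 × 10⁻³ → UNSTABLE
The 187–202 m interval has Δρ < 0: lighter water underlies denser water.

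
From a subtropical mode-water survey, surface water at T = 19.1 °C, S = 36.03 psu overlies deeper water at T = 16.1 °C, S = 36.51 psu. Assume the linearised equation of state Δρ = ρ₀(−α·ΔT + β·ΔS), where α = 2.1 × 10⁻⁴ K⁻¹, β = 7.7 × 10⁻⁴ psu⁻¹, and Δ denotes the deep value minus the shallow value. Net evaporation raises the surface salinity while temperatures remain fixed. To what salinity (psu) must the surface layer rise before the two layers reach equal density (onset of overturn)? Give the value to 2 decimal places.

37.33 psu

Neutral buoyancy requires −α(T_deep − T_surf) + β(S_deep − S_surf′) = 0.
S_surf′ = S_deep − (α/β)·ΔT = 36.51 − (2.1 × 10⁻⁴/7.7 × 10⁻⁴)·(-3.0) = 37.3282 psu.
Increase required: 37.3282 − 36.03 = 1.2982 psu.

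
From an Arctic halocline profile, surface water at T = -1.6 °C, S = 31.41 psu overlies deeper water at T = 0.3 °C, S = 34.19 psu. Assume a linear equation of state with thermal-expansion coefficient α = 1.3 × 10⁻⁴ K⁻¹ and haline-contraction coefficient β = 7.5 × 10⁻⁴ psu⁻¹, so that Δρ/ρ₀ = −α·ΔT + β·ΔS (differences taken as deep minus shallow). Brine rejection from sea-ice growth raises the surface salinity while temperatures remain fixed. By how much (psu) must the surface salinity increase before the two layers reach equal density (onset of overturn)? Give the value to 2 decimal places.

Neutral buoyancy requires −α(T_deep − T_surf) + β(S_deep − S_surf′) = 0.
S_surf′ = S_deep − (α/β)·ΔT = 34.19 − (1.3 × 10⁻⁴/7.5 × 10⁻⁴)·(+1.9) = 33.8607 psu.
Increase required: 33.8607 − 31.41 = 2.4507 psu.

2.45 psu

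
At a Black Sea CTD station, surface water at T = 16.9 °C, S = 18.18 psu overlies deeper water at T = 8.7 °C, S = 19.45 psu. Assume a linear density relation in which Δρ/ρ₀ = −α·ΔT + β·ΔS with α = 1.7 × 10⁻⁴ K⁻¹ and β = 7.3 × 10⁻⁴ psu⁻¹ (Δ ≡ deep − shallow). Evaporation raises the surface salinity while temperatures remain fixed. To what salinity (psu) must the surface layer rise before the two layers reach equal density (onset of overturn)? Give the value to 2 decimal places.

Neutral buoyancy requires −α(T_deep − T_surf) + β(S_deep − S_surf′) = 0.
S_surf′ = S_deep − (α/β)·ΔT = 19.45 − (1.7 × 10⁻⁴/7.3 × 10⁻⁴)·(-8.2) = 21.3596 psu.
Increase required: 21.3596 − 18.18 = 3.1796 psu.

21.36 psu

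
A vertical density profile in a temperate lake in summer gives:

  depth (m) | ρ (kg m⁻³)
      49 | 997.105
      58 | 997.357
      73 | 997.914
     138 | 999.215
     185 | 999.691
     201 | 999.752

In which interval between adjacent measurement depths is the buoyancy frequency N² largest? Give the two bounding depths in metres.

58–73 m

Compute the density gradient over each adjacent pair:
  49–58 m: Δρ/Δz = 0.252/9 = 0.028 kg m⁻⁴
  58–73 m: Δρ/Δz = 0.557/15 = 0.037 kg m⁻⁴
  73–138 m: Δρ/Δz = 1.301/65 = 0.020 kg m⁻⁴
  138–185 m: Δρ/Δz = 0.476/47 = 0.010 kg m⁻⁴
  185–201 m: Δρ/Δz = 0.061/16 = 3.8 × 10⁻³ kg m⁻⁴
The largest gradient is in the 58–73 m interval — the pycnocline.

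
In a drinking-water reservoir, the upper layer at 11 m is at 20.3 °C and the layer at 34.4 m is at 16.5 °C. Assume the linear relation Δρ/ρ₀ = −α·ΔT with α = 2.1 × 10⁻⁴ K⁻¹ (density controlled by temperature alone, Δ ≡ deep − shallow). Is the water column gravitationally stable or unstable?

stable

ΔT = 16.5 − 20.3 = -3.8 K, so Δρ/ρ₀ = −αΔT = 7.98 × 10⁻⁴.
Δρ/ρ₀ > 0, so Δρ > 0: deeper water is denser → statically stable.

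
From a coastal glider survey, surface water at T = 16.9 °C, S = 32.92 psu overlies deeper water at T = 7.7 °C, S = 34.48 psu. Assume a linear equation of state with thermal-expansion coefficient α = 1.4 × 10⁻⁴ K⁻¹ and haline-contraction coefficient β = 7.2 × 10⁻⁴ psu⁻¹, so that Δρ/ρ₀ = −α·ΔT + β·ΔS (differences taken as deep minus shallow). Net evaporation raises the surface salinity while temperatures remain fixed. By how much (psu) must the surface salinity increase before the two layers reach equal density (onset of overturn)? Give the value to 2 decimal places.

Neutral buoyancy requires −α(T_deep − T_surf) + β(S_deep − S_surf′) = 0.
S_surf′ = S_deep − (α/β)·ΔT = 34.48 − (1.4 × 10⁻⁴/7.2 × 10⁻⁴)·(-9.2) = 36.2689 psu.
Increase required: 36.2689 − 32.92 = 3.3489 psu.

3.35 psu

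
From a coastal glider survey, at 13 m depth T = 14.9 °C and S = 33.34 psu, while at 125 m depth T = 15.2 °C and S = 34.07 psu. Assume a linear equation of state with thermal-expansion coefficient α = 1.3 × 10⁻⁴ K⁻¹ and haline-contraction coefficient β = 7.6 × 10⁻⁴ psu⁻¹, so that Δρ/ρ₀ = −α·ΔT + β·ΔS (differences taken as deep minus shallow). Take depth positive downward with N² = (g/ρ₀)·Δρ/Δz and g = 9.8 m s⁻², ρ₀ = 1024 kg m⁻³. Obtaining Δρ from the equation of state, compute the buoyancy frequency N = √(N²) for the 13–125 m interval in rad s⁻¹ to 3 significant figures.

ΔT = +0.3 K, ΔS = +0.73 psu (deep − shallow).
Δρ/ρ₀ = −αΔT + βΔS = -3.90 × 10⁻⁵ + 5.548 × 10⁻⁴ = 5.158 × 10⁻⁴, so Δρ ≈ 0.5282 kg m⁻³.
N² = (g/ρ₀)·Δρ/Δz = g·(Δρ/ρ₀)/Δz = 9.8 × 5.158 × 10⁻⁴ / 112 = 4.5133 × 10⁻⁵ s⁻².
N = √(4.5133 × 10⁻⁵) = 6.7181 × 10⁻³ rad s⁻¹ ≈ 6.72 × 10⁻³ rad s⁻¹.

6.72 × 10⁻³ rad s⁻¹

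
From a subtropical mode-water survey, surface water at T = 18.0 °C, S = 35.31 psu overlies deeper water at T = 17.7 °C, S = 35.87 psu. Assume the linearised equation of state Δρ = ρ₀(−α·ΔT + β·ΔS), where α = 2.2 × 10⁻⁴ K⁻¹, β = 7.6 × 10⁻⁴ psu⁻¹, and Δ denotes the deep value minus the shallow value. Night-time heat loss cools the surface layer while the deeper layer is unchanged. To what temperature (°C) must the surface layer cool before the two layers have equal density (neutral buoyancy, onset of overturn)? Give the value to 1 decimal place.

15.8 °C

Neutral buoyancy requires Δρ = 0, i.e. −α(T_deep − T_surf′) + β(S_deep − S_surf) = 0.
T_surf′ = T_deep − (β/α)·ΔS = 17.7 − (7.6 × 10⁻⁴/2.2 × 10⁻⁴)·(+0.56) = 15.765 °C.
Cooling required: 18.0 − (15.765) = 2.235 °C.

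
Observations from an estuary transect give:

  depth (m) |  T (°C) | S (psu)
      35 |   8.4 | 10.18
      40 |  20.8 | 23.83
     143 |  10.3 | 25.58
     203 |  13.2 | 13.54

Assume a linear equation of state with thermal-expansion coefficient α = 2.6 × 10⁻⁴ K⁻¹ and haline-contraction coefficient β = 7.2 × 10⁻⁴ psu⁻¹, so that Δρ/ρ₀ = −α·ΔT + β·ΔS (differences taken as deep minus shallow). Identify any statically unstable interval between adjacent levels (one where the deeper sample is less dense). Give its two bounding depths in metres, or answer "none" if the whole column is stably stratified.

Evaluate Δρ/ρ₀ = −αΔT + βΔS across each adjacent pair:
  35–40 m: −αΔT+βΔS = −(2.6 × 10⁻⁴)(+12.4)+(7.2 × 10⁻⁴)(+13.65) = 6.6 × 10⁻³ → stable
  40–143 m: −αΔT+βΔS = −(2.6 × 10⁻⁴)(-10.5)+(7.2 × 10⁻⁴)(+1.75) = 4.0 × 10⁻³ → stable
  143–203 m: −αΔT+βΔS = −(2.6 × 10⁻⁴)(+2.9)+(7.2 × 10⁻⁴)(-12.04) = -9.4 × 10⁻³ → UNSTABLE
The 143–203 m interval has Δρ < 0: lighter water underlies denser water.

143–203 m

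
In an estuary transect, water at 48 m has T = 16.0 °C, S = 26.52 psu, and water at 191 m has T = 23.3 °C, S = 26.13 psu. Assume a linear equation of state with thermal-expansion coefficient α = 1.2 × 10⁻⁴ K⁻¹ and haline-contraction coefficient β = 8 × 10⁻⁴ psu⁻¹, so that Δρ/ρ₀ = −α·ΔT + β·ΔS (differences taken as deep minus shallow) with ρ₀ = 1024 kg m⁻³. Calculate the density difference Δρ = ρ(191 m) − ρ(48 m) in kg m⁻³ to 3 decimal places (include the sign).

ΔT = +7.3 K, ΔS = -0.39 psu (deep − shallow).
Δρ/ρ₀ = −(1.2 × 10⁻⁴)(+7.3) + (8 × 10⁻⁴)(-0.39) = -1.188 × 10⁻³.
Δρ = 1024 × (-1.188 × 10⁻³) = -1.217 kg m⁻³.
Negative Δρ: lighter below, statically unstable.

-1.217 kg m⁻³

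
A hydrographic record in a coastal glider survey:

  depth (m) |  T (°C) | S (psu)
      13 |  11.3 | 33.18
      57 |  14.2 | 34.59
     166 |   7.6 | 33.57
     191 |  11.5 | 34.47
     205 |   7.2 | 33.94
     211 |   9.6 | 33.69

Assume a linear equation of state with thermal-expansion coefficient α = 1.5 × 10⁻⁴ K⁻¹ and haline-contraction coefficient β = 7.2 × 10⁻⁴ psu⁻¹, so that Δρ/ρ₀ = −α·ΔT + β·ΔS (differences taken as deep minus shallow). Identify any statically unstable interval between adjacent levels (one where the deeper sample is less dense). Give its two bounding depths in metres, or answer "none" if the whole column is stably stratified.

Evaluate Δρ/ρ₀ = −αΔT + βΔS across each adjacent pair:
  13–57 m: −αΔT+βΔS = −(1.5 × 10⁻⁴)(+2.9)+(7.2 × 10⁻⁴)(+1.41) = 5.8 × 10⁻⁴ → stable
  57–166 m: −αΔT+βΔS = −(1.5 × 10⁻⁴)(-6.6)+(7.2 × 10⁻⁴)(-1.02) = 2.6 × 10⁻⁴ → stable
  166–191 m: −αΔT+βΔS = −(1.5 × 10⁻⁴)(+3.9)+(7.2 × 10⁻⁴)(+0.90) = 6.3 × 10⁻⁵ → stable
  191–205 m: −αΔT+βΔS = −(1.5 × 10⁻⁴)(-4.3)+(7.2 × 10⁻⁴)(-0.53) = 2.6 × 10⁻⁴ → stable
  205–211 m: −αΔT+βΔS = −(1.5 × 10⁻⁴)(+2.4)+(7.2 × 10⁻⁴)(-0.25) = -5.4 × 10⁻⁴ → UNSTABLE
The 205–211 m interval has Δρ < 0: lighter water underlies denser water.

205–211 m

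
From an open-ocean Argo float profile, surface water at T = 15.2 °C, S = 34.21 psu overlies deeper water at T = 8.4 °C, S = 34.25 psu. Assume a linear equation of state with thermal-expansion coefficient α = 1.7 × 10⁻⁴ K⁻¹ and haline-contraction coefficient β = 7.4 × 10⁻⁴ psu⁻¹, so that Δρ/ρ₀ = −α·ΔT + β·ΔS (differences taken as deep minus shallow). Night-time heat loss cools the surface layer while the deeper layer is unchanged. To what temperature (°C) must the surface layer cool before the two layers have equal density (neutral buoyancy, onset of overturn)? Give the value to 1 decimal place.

8.2 °C

Neutral buoyancy requires Δρ = 0, i.e. −α(T_deep − T_surf′) + β(S_deep − S_surf) = 0.
T_surf′ = T_deep − (β/α)·ΔS = 8.4 − (7.4 × 10⁻⁴/1.7 × 10⁻⁴)·(+0.04) = 8.226 °C.
Cooling required: 15.2 − (8.226) = 6.974 °C.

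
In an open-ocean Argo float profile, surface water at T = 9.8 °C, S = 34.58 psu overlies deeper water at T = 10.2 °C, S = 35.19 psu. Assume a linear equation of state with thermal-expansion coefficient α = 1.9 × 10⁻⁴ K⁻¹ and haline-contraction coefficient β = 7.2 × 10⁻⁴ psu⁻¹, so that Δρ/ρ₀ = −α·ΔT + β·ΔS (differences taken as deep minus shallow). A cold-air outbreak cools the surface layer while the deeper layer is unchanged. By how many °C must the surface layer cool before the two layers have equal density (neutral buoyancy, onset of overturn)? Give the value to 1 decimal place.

Neutral buoyancy requires Δρ = 0, i.e. −α(T_deep − T_surf′) + β(S_deep − S_surf) = 0.
T_surf′ = T_deep − (β/α)·ΔS = 10.2 − (7.2 × 10⁻⁴/1.9 × 10⁻⁴)·(+0.61) = 7.888 °C.
Cooling required: 9.8 − (7.888) = 1.912 °C.

1.9 °C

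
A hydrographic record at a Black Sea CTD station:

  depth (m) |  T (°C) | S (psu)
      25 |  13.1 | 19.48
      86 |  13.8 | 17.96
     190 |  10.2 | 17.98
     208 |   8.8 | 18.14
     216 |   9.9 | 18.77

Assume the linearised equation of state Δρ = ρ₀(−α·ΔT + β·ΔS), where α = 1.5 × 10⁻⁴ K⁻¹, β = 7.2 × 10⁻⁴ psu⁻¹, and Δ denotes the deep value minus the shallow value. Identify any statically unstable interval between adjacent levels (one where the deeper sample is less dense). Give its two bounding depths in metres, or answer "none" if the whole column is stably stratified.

Evaluate Δρ/ρ₀ = −αΔT + βΔS across each adjacent pair:
  25–86 m: −αΔT+βΔS = −(1.5 × 10⁻⁴)(+0.7)+(7.2 × 10⁻⁴)(-1.52) = -1.2 × 10⁻³ → UNSTABLE
  86–190 m: −αΔT+βΔS = −(1.5 × 10⁻⁴)(-3.6)+(7.2 × 10⁻⁴)(+0.02) = 5.5 × 10⁻⁴ → stable
  190–208 m: −αΔT+βΔS = −(1.5 × 10⁻⁴)(-1.4)+(7.2 × 10⁻⁴)(+0.16) = 3.3 × 10⁻⁴ → stable
  208–216 m: −αΔT+βΔS = −(1.5 × 10⁻⁴)(+1.1)+(7.2 × 10⁻⁴)(+0.63) = 2.9 × 10⁻⁴ → stable
The 25–86 m interval has Δρ < 0: lighter water underlies denser water.

25–86 m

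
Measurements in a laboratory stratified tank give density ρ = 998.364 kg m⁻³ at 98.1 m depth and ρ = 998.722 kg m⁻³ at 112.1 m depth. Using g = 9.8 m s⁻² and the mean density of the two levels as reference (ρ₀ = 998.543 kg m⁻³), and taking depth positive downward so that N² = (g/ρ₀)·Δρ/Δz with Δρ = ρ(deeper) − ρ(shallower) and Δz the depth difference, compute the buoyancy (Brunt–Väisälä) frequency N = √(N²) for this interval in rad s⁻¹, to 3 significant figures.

Δρ = 998.722 − 998.364 = 0.358 kg m⁻³ over Δz = 112.1 − 98.1 = 14 m.
N² = (9.8/998.543) × (0.358/14) = 2.5097 × 10⁻⁴ s⁻².
N = √(2.5097 × 10⁻⁴) = 0.015842 rad s⁻¹ ≈ 0.0158 rad s⁻¹.

0.0158 rad s⁻¹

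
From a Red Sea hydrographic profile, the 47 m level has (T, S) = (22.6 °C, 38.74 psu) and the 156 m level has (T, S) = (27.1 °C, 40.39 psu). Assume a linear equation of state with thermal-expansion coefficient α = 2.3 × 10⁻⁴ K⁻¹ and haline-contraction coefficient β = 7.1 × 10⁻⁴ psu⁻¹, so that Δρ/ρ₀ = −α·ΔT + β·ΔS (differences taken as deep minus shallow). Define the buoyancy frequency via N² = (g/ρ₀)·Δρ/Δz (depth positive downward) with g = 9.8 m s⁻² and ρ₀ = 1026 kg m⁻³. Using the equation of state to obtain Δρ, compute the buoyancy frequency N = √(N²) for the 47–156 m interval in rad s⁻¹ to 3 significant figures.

3.50 × 10⁻³ rad s⁻¹

ΔT = +4.5 K, ΔS = +1.65 psu (deep − shallow).
Δρ/ρ₀ = −αΔT + βΔS = -1.035 × 10⁻³ + 1.1715 × 10⁻³ = 1.365 × 10⁻⁴, so Δρ ≈ 0.1400 kg m⁻³.
N² = (g/ρ₀)·Δρ/Δz = g·(Δρ/ρ₀)/Δz = 9.8 × 1.365 × 10⁻⁴ / 109 = 1.2272 × 10⁻⁵ s⁻².
N = √(1.2272 × 10⁻⁵) = 3.5031 × 10⁻³ rad s⁻¹ ≈ 3.50 × 10⁻³ rad s⁻¹.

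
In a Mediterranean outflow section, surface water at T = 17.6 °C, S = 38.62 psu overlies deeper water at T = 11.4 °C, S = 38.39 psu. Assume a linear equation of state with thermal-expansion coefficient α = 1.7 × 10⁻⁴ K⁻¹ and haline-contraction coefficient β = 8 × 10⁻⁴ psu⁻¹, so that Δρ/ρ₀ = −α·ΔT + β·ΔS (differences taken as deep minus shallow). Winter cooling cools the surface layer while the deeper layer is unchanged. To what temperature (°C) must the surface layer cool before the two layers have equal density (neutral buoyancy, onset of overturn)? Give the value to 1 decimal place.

Neutral buoyancy requires Δρ = 0, i.e. −α(T_deep − T_surf′) + β(S_deep − S_surf) = 0.
T_surf′ = T_deep − (β/α)·ΔS = 11.4 − (8 × 10⁻⁴/1.7 × 10⁻⁴)·(-0.23) = 12.482 °C.
Cooling required: 17.6 − (12.482) = 5.118 °C.

12.5 °C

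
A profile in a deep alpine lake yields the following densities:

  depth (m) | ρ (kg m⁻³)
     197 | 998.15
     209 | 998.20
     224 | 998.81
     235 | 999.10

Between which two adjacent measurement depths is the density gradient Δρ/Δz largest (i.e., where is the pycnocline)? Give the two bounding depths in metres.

Compute the density gradient over each adjacent pair:
  197–209 m: Δρ/Δz = 0.05/12 = 4.2 × 10⁻³ kg m⁻⁴
  209–224 m: Δρ/Δz = 0.61/15 = 0.041 kg m⁻⁴
  224–235 m: Δρ/Δz = 0.29/11 = 0.026 kg m⁻⁴
The largest gradient is in the 209–224 m interval — the pycnocline.

209–224 m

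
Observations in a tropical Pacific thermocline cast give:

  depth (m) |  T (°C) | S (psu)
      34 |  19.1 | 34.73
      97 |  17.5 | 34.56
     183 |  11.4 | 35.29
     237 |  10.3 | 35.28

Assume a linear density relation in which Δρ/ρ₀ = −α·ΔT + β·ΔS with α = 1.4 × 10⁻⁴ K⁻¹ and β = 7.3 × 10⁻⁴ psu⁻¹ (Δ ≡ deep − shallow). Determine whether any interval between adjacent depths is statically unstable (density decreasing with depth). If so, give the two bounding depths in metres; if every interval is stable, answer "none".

Evaluate Δρ/ρ₀ = −αΔT + βΔS across each adjacent pair:
  34–97 m: −αΔT+βΔS = −(1.4 × 10⁻⁴)(-1.6)+(7.3 × 10⁻⁴)(-0.17) = 1.0 × 10⁻⁴ → stable
  97–183 m: −αΔT+βΔS = −(1.4 × 10⁻⁴)(-6.1)+(7.3 × 10⁻⁴)(+0.73) = 1.4 × 10⁻³ → stable
  183–237 m: −αΔT+βΔS = −(1.4 × 10⁻⁴)(-1.1)+(7.3 × 10⁻⁴)(-0.01) = 1.5 × 10⁻⁴ → stable
Every interval has Δρ > 0: the column is stably stratified throughout.

none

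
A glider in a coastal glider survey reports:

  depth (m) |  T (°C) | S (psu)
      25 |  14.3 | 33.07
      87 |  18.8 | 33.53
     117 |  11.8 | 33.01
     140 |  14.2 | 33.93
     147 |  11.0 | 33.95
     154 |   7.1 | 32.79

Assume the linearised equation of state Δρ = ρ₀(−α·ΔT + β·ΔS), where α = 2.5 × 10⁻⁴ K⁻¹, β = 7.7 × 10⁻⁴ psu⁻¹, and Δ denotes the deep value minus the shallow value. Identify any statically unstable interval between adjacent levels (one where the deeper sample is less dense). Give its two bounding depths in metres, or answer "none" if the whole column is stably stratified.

Evaluate Δρ/ρ₀ = −αΔT + βΔS across each adjacent pair:
  25–87 m: −αΔT+βΔS = −(2.5 × 10⁻⁴)(+4.5)+(7.7 × 10⁻⁴)(+0.46) = -7.7 × 10⁻⁴ → UNSTABLE
  87–117 m: −αΔT+βΔS = −(2.5 × 10⁻⁴)(-7.0)+(7.7 × 10⁻⁴)(-0.52) = 1.3 × 10⁻³ → stable
  117–140 m: −αΔT+βΔS = −(2.5 × 10⁻⁴)(+2.4)+(7.7 × 10⁻⁴)(+0.92) = 1.1 × 10⁻⁴ → stable
  140–147 m: −αΔT+βΔS = −(2.5 × 10⁻⁴)(-3.2)+(7.7 × 10⁻⁴)(+0.02) = 8.2 × 10⁻⁴ → stable
  147–154 m: −αΔT+βΔS = −(2.5 × 10⁻⁴)(-3.9)+(7.7 × 10⁻⁴)(-1.16) = 8.2 × 10⁻⁵ → stable
The 25–87 m interval has Δρ < 0: lighter water underlies denser water.

25–87 m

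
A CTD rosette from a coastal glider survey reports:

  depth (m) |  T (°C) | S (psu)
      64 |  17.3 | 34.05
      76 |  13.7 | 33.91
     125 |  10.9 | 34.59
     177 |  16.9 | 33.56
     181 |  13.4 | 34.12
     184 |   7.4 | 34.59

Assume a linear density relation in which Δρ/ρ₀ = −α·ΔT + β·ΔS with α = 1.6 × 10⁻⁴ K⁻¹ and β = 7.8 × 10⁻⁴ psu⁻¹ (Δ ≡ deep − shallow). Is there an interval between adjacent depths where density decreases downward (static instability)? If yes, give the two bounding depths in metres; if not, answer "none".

Evaluate Δρ/ρ₀ = −αΔT + βΔS across each adjacent pair:
  64–76 m: −αΔT+βΔS = −(1.6 × 10⁻⁴)(-3.6)+(7.8 × 10⁻⁴)(-0.14) = 4.7 × 10⁻⁴ → stable
  76–125 m: −αΔT+βΔS = −(1.6 × 10⁻⁴)(-2.8)+(7.8 × 10⁻⁴)(+0.68) = 9.8 × 10⁻⁴ → stable
  125–177 m: −αΔT+βΔS = −(1.6 × 10⁻⁴)(+6.0)+(7.8 × 10⁻⁴)(-1.03) = -1.8 × 10⁻³ → UNSTABLE
  177–181 m: −αΔT+βΔS = −(1.6 × 10⁻⁴)(-3.5)+(7.8 × 10⁻⁴)(+0.56) = 1.0 × 10⁻³ → stable
  181–184 m: −αΔT+βΔS = −(1.6 × 10⁻⁴)(-6.0)+(7.8 × 10⁻⁴)(+0.47) = 1.3 × 10⁻³ → stable
The 125–177 m interval has Δρ < 0: lighter water underlies denser water.

125–177 m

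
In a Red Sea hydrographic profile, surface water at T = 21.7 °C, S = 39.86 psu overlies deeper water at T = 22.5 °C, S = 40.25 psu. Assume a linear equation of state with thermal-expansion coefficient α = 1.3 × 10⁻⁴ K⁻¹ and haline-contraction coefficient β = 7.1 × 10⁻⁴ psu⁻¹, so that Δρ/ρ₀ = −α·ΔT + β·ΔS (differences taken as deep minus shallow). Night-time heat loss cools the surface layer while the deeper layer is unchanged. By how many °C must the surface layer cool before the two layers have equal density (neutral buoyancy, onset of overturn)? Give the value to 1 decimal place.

Neutral buoyancy requires Δρ = 0, i.e. −α(T_deep − T_surf′) + β(S_deep − S_surf) = 0.
T_surf′ = T_deep − (β/α)·ΔS = 22.5 − (7.1 × 10⁻⁴/1.3 × 10⁻⁴)·(+0.39) = 20.370 °C.
Cooling required: 21.7 − (20.370) = 1.330 °C.

1.3 °C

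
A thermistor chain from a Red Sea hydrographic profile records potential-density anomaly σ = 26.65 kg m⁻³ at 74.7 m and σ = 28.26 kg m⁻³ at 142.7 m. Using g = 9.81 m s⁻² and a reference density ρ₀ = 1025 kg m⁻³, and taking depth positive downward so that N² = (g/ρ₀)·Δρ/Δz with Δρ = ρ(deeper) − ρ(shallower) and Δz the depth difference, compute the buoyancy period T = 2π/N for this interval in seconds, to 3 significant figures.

Δρ = 1028.26 − 1026.65 = 1.61 kg m⁻³ over Δz = 142.7 − 74.7 = 68 m.
N² = (9.81/1025) × (1.61/68) = 2.2660 × 10⁻⁴ s⁻².
N = √(2.2660 × 10⁻⁴) = 0.015053 rad s⁻¹, so T = 2π/N = 417.40 s ≈ 417 s.

417 s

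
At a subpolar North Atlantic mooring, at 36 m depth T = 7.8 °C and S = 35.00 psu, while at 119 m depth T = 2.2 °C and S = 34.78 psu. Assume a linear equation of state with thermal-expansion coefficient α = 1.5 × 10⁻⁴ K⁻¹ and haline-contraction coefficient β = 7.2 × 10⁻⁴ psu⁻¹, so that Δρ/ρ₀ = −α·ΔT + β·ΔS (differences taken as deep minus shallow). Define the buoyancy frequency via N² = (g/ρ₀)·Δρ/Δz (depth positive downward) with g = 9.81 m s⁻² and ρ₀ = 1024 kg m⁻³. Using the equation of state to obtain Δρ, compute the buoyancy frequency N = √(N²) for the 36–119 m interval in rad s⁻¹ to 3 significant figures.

ΔT = -5.6 K, ΔS = -0.22 psu (deep − shallow).
Δρ/ρ₀ = −αΔT + βΔS = 8.40 × 10⁻⁴ − 1.584 × 10⁻⁴ = 6.816 × 10⁻⁴, so Δρ ≈ 0.6980 kg m⁻³.
N² = (g/ρ₀)·Δρ/Δz = g·(Δρ/ρ₀)/Δz = 9.81 × 6.816 × 10⁻⁴ / 83 = 8.0560 × 10⁻⁵ s⁻².
N = √(8.0560 × 10⁻⁵) = 8.9755 × 10⁻³ rad s⁻¹ ≈ 8.98 × 10⁻³ rad s⁻¹.

8.98 × 10⁻³ rad s⁻¹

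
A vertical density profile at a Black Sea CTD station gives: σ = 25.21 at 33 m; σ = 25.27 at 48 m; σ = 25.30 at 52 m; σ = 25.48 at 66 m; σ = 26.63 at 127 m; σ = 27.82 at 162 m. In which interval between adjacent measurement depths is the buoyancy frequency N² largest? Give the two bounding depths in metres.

Compute the density gradient over each adjacent pair:
  33–48 m: Δρ/Δz = 0.06/15 = 4.0 × 10⁻³ kg m⁻⁴
  48–52 m: Δρ/Δz = 0.03/4 = 7.5 × 10⁻³ kg m⁻⁴
  52–66 m: Δρ/Δz = 0.18/14 = 0.013 kg m⁻⁴
  66–127 m: Δρ/Δz = 1.15/61 = 0.019 kg m⁻⁴
  127–162 m: Δρ/Δz = 1.19/35 = 0.034 kg m⁻⁴
The largest gradient is in the 127–162 m interval — the pycnocline.

127–162 m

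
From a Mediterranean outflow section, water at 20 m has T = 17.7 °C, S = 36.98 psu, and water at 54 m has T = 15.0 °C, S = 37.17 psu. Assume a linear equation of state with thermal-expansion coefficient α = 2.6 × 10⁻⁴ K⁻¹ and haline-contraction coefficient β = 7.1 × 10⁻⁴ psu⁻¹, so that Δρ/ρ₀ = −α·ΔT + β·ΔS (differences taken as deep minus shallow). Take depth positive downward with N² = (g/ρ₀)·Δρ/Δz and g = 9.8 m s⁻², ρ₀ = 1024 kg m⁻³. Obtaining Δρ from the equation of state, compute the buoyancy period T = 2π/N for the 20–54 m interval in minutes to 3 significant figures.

6.74 min

ΔT = -2.7 K, ΔS = +0.19 psu (deep − shallow).
Δρ/ρ₀ = −αΔT + βΔS = 7.02 × 10⁻⁴ + 1.349 × 10⁻⁴ = 8.369 × 10⁻⁴, so Δρ ≈ 0.8570 kg m⁻³.
N² = (g/ρ₀)·Δρ/Δz = g·(Δρ/ρ₀)/Δz = 9.8 × 8.369 × 10⁻⁴ / 34 = 2.4122 × 10⁻⁴ s⁻².
N = √(2.4122 × 10⁻⁴) = 0.015531 rad s⁻¹ → T = 2π/N = 404.56 s = 6.7427 min ≈ 6.74 min.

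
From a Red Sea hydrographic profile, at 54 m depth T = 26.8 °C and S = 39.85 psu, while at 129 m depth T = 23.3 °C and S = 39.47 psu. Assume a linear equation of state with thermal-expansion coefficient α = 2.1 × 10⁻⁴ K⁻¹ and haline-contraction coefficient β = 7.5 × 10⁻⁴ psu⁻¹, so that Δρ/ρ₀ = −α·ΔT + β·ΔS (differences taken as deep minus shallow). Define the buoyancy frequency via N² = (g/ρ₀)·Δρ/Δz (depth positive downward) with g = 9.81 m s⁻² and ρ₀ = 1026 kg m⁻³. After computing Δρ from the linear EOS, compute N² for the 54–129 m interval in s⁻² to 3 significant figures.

5.89 × 10⁻⁵ s⁻²

ΔT = -3.5 K, ΔS = -0.38 psu (deep − shallow).
Δρ/ρ₀ = −αΔT + βΔS = 7.35 × 10⁻⁴ − 2.85 × 10⁻⁴ = 4.50 × 10⁻⁴, so Δρ ≈ 0.4617 kg m⁻³.
N² = (g/ρ₀)·Δρ/Δz = g·(Δρ/ρ₀)/Δz = 9.81 × 4.50 × 10⁻⁴ / 75 = 5.8860 × 10⁻⁵ s⁻² ≈ 5.89 × 10⁻⁵ s⁻².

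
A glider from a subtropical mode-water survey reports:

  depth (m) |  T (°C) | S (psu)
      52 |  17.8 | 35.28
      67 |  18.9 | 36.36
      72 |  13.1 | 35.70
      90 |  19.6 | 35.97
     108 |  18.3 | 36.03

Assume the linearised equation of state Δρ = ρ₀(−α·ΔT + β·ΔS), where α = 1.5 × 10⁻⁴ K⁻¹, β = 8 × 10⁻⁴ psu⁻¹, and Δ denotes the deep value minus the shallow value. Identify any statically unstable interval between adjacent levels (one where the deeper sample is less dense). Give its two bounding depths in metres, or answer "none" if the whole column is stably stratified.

72–90 m

Evaluate Δρ/ρ₀ = −αΔT + βΔS across each adjacent pair:
  52–67 m: −αΔT+βΔS = −(1.5 × 10⁻⁴)(+1.1)+(8 × 10⁻⁴)(+1.08) = 7.0 × 10⁻⁴ → stable
  67–72 m: −αΔT+βΔS = −(1.5 × 10⁻⁴)(-5.8)+(8 × 10⁻⁴)(-0.66) = 3.4 × 10⁻⁴ → stable
  72–90 m: −αΔT+βΔS = −(1.5 × 10⁻⁴)(+6.5)+(8 × 10⁻⁴)(+0.27) = -7.6 × 10⁻⁴ → UNSTABLE
  90–108 m: −αΔT+βΔS = −(1.5 × 10⁻⁴)(-1.3)+(8 × 10⁻⁴)(+0.06) = 2.4 × 10⁻⁴ → stable
The 72–90 m interval has Δρ < 0: lighter water underlies denser water.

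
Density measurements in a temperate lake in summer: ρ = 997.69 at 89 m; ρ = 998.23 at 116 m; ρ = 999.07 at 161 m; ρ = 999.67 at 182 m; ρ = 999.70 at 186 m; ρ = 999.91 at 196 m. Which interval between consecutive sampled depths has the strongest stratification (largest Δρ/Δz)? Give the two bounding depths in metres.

161–182 m

Compute the density gradient over each adjacent pair:
  89–116 m: Δρ/Δz = 0.54/27 = 0.020 kg m⁻⁴
  116–161 m: Δρ/Δz = 0.84/45 = 0.019 kg m⁻⁴
  161–182 m: Δρ/Δz = 0.60/21 = 0.029 kg m⁻⁴
  182–186 m: Δρ/Δz = 0.03/4 = 7.5 × 10⁻³ kg m⁻⁴
  186–196 m: Δρ/Δz = 0.21/10 = 0.021 kg m⁻⁴
The largest gradient is in the 161–182 m interval — the pycnocline.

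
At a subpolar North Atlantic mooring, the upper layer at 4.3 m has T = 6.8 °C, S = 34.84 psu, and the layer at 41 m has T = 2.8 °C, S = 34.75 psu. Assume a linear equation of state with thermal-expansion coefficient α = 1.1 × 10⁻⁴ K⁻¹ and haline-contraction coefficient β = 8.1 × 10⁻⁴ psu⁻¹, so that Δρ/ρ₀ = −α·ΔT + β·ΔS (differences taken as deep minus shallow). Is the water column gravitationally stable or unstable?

ΔT = 2.8 − 6.8 = -4.0 K and ΔS = 34.75 − 34.84 = -0.09 psu (deep − shallow).
−αΔT = 4.40 × 10⁻⁴; βΔS = -7.29 × 10⁻⁵; sum Δρ/ρ₀ = 3.671 × 10⁻⁴.
Δρ/ρ₀ > 0, so Δρ > 0: deeper water is denser → statically stable.

stable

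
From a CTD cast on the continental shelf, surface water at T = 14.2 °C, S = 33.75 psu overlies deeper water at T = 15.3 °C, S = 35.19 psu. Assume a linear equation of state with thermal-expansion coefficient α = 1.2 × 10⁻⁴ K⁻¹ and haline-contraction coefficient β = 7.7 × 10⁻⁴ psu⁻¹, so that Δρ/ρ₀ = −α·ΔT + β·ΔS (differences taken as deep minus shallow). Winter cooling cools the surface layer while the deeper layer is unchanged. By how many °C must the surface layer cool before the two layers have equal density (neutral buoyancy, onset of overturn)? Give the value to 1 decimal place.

8.1 °C

Neutral buoyancy requires Δρ = 0, i.e. −α(T_deep − T_surf′) + β(S_deep − S_surf) = 0.
T_surf′ = T_deep − (β/α)·ΔS = 15.3 − (7.7 × 10⁻⁴/1.2 × 10⁻⁴)·(+1.44) = 6.060 °C.
Cooling required: 14.2 − (6.060) = 8.140 °C.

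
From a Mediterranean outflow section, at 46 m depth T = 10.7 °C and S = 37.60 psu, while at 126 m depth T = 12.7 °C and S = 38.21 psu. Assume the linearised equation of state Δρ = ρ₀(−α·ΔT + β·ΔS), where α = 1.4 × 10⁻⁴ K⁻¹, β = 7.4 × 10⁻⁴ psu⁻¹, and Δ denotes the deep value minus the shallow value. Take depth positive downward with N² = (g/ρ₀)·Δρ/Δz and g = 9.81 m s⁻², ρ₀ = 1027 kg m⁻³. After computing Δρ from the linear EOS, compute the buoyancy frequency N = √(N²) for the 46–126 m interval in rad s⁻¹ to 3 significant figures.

4.58 × 10⁻³ rad s⁻¹

ΔT = +2.0 K, ΔS = +0.61 psu (deep − shallow).
Δρ/ρ₀ = −αΔT + βΔS = -2.80 × 10⁻⁴ + 4.514 × 10⁻⁴ = 1.714 × 10⁻⁴, so Δρ ≈ 0.1760 kg m⁻³.
N² = (g/ρ₀)·Δρ/Δz = g·(Δρ/ρ₀)/Δz = 9.81 × 1.714 × 10⁻⁴ / 80 = 2.1018 × 10⁻⁵ s⁻².
N = √(2.1018 × 10⁻⁵) = 4.5845 × 10⁻³ rad s⁻¹ ≈ 4.58 × 10⁻³ rad s⁻¹.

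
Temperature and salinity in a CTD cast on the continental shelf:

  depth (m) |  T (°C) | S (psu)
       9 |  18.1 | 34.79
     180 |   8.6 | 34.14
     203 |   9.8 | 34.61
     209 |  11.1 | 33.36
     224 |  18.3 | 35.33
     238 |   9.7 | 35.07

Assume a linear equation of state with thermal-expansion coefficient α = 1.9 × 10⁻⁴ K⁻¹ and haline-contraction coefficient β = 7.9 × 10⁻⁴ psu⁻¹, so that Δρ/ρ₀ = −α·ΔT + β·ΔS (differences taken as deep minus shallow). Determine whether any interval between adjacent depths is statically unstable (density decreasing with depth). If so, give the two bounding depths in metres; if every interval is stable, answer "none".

203–209 m

Evaluate Δρ/ρ₀ = −αΔT + βΔS across each adjacent pair:
  9–180 m: −αΔT+βΔS = −(1.9 × 10⁻⁴)(-9.5)+(7.9 × 10⁻⁴)(-0.65) = 1.3 × 10⁻³ → stable
  180–203 m: −αΔT+βΔS = −(1.9 × 10⁻⁴)(+1.2)+(7.9 × 10⁻⁴)(+0.47) = 1.4 × 10⁻⁴ → stable
  203–209 m: −αΔT+βΔS = −(1.9 × 10⁻⁴)(+1.3)+(7.9 × 10⁻⁴)(-1.25) = -1.2 × 10⁻³ → UNSTABLE
  209–224 m: −αΔT+βΔS = −(1.9 × 10⁻⁴)(+7.2)+(7.9 × 10⁻⁴)(+1.97) = 1.9 × 10⁻⁴ → stable
  224–238 m: −αΔT+βΔS = −(1.9 × 10⁻⁴)(-8.6)+(7.9 × 10⁻⁴)(-0.26) = 1.4 × 10⁻³ → stable
The 203–209 m interval has Δρ < 0: lighter water underlies denser water.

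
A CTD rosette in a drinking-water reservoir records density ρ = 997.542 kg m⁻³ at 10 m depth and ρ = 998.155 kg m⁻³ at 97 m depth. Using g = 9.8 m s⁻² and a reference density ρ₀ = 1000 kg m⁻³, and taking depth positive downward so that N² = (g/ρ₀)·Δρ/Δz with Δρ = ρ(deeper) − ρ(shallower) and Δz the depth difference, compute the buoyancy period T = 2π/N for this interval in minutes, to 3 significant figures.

Δρ = 998.155 − 997.542 = 0.613 kg m⁻³ over Δz = 97 − 10 = 87 m.
N² = (9.8/1000) × (0.613/87) = 6.9051 × 10⁻⁵ s⁻².
N = √(6.9051 × 10⁻⁵) = 8.3097 × 10⁻³ rad s⁻¹, so T = 2π/N = 756.13 s = 12.602 min ≈ 12.6 min.

12.6 min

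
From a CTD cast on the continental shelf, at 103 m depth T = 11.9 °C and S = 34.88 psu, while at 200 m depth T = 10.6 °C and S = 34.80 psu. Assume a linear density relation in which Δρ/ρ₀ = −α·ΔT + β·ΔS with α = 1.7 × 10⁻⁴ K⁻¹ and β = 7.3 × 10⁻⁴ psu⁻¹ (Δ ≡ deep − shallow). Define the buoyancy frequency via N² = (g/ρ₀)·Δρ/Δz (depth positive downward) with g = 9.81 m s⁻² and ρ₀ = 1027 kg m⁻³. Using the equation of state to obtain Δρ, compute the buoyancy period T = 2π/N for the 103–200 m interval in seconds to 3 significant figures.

1.55 × 10³ s

ΔT = -1.3 K, ΔS = -0.08 psu (deep − shallow).
Δρ/ρ₀ = −αΔT + βΔS = 2.21 × 10⁻⁴ − 5.84 × 10⁻⁵ = 1.626 × 10⁻⁴, so Δρ ≈ 0.1670 kg m⁻³.
N² = (g/ρ₀)·Δρ/Δz = g·(Δρ/ρ₀)/Δz = 9.81 × 1.626 × 10⁻⁴ / 97 = 1.6444 × 10⁻⁵ s⁻².
N = √(1.6444 × 10⁻⁵) = 4.0551 × 10⁻³ rad s⁻¹ → T = 2π/N = 1.5495 × 10³ s ≈ 1.55 × 10³ s.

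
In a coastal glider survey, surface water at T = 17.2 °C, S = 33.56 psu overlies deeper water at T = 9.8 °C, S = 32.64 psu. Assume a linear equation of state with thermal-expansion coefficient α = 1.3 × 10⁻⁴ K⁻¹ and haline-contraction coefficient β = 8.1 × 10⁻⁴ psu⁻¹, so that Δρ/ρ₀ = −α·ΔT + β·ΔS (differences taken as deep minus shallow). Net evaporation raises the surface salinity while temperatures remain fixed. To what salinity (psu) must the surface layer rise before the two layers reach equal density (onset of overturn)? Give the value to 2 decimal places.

33.83 psu

Neutral buoyancy requires −α(T_deep − T_surf) + β(S_deep − S_surf′) = 0.
S_surf′ = S_deep − (α/β)·ΔT = 32.64 − (1.3 × 10⁻⁴/8.1 × 10⁻⁴)·(-7.4) = 33.8277 psu.
Increase required: 33.8277 − 33.56 = 0.2677 psu.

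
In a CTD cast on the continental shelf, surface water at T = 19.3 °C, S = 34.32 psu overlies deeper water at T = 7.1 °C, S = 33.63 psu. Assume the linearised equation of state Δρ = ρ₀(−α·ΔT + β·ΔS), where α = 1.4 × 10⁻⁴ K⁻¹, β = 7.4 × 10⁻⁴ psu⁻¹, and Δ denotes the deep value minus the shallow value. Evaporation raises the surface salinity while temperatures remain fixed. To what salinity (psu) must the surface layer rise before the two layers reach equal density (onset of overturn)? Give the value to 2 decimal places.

35.94 psu

Neutral buoyancy requires −α(T_deep − T_surf) + β(S_deep − S_surf′) = 0.
S_surf′ = S_deep − (α/β)·ΔT = 33.63 − (1.4 × 10⁻⁴/7.4 × 10⁻⁴)·(-12.2) = 35.9381 psu.
Increase required: 35.9381 − 34.32 = 1.6181 psu.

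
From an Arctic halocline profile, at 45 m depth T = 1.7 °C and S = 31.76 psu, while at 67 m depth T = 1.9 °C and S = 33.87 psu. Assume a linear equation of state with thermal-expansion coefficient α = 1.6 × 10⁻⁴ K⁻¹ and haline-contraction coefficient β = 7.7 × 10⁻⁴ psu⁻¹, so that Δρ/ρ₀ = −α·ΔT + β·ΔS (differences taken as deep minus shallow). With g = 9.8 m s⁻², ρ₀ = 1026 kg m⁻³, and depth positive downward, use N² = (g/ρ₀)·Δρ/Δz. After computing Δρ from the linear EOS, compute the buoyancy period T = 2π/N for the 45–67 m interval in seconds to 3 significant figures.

ΔT = +0.2 K, ΔS = +2.11 psu (deep − shallow).
Δρ/ρ₀ = −αΔT + βΔS = -3.20 × 10⁻⁵ + 1.6247 × 10⁻³ = 1.5927 × 10⁻³, so Δρ ≈ 1.634 kg m⁻³.
N² = (g/ρ₀)·Δρ/Δz = g·(Δρ/ρ₀)/Δz = 9.8 × 1.5927 × 10⁻³ / 22 = 7.0948 × 10⁻⁴ s⁻².
N = √(7.0948 × 10⁻⁴) = 0.026636 rad s⁻¹ → T = 2π/N = 235.89 s ≈ 236 s.

236 s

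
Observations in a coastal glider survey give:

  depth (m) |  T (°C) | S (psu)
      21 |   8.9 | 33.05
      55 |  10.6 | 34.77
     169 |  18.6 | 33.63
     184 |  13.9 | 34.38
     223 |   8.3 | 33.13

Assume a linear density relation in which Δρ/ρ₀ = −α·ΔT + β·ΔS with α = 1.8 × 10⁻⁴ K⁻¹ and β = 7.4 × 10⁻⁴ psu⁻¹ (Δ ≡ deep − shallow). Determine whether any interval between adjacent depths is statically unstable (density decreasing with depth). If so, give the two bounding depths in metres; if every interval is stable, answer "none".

55–169 m

Evaluate Δρ/ρ₀ = −αΔT + βΔS across each adjacent pair:
  21–55 m: −αΔT+βΔS = −(1.8 × 10⁻⁴)(+1.7)+(7.4 × 10⁻⁴)(+1.72) = 9.7 × 10⁻⁴ → stable
  55–169 m: −αΔT+βΔS = −(1.8 × 10⁻⁴)(+8.0)+(7.4 × 10⁻⁴)(-1.14) = -2.3 × 10⁻³ → UNSTABLE
  169–184 m: −αΔT+βΔS = −(1.8 × 10⁻⁴)(-4.7)+(7.4 × 10⁻⁴)(+0.75) = 1.4 × 10⁻³ → stable
  184–223 m: −αΔT+βΔS = −(1.8 × 10⁻⁴)(-5.6)+(7.4 × 10⁻⁴)(-1.25) = 8.3 × 10⁻⁵ → stable
The 55–169 m interval has Δρ < 0: lighter water underlies denser water.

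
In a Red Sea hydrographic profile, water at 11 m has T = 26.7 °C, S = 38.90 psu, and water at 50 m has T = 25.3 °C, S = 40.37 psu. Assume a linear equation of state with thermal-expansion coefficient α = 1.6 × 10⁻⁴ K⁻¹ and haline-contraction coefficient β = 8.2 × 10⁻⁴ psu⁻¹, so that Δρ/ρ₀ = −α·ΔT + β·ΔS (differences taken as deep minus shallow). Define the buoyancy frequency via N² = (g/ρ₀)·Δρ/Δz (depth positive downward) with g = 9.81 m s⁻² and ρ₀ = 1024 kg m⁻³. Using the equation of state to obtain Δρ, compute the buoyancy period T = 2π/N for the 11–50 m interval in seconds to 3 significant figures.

331 s

ΔT = -1.4 K, ΔS = +1.47 psu (deep − shallow).
Δρ/ρ₀ = −αΔT + βΔS = 2.24 × 10⁻⁴ + 1.2054 × 10⁻³ = 1.4294 × 10⁻³, so Δρ ≈ 1.464 kg m⁻³.
N² = (g/ρ₀)·Δρ/Δz = g·(Δρ/ρ₀)/Δz = 9.81 × 1.4294 × 10⁻³ / 39 = 3.5955 × 10⁻⁴ s⁻².
N = √(3.5955 × 10⁻⁴) = 0.018962 rad s⁻¹ → T = 2π/N = 331.36 s ≈ 331 s.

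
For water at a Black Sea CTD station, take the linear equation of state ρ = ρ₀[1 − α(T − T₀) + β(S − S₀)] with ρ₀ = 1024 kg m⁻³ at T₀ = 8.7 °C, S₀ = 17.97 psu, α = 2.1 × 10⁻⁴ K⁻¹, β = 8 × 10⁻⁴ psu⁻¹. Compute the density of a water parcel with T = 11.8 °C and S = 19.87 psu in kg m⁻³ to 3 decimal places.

1024.890 kg m⁻³

T − T₀ = +3.1 K, S − S₀ = +1.90 psu.
Bracket = 1 − α·(+3.1) + β·(+1.90) = 1 + (8.69 × 10⁻⁴) = 1.0008690.
ρ = 1024 × 1.0008690 = 1024.890 kg m⁻³.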